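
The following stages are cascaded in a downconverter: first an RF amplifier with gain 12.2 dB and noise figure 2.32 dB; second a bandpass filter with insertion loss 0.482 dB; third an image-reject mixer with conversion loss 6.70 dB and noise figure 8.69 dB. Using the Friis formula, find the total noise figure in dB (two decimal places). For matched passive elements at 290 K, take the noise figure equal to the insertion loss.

3.31 dB

Convert to linear (a loss of L dB is a gain of −L dB): F_i = 10^(NF_i/10), G_i = 10^(G_i,dB/10)
  Stage 1: F_1 = 10^(2.32/10) = 1.706, G_1 = 10^(12.2/10) = 16.60
  Stage 2: F_2 = 10^(0.482/10) = 1.117, G_2 = 10^(−0.482/10) = 0.8950
  Stage 3: F_3 = 10^(8.69/10) = 7.396, G_3 = 10^(−6.70/10) = 0.2138
Friis cascade:
  F = 1.706 + (1.117 − 1)/16.60 + (7.396 − 1)/14.85 = 2.144
NF = 10 log₁₀(2.144) = 3.31 dB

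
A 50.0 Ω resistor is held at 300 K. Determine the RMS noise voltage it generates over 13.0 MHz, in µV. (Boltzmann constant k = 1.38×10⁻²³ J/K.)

3.28 µV

V_n = √(4kTRB)
4kTRB = 4 × 1.38×10⁻²³ × 300 × 5.00×10¹ × 1.30×10⁷ = 1.08×10⁻¹¹ V²
V_n = √(1.08×10⁻¹¹) = 3.28×10⁻⁶ V = 3.28 µV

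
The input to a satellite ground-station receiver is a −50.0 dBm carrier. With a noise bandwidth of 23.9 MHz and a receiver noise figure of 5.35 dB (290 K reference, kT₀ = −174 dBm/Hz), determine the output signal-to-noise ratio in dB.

44.9 dB

Noise floor: N = −174 + 10 log₁₀(B) + NF
10 log₁₀(2.39×10⁷) = 73.78 dB
N = −174 + 73.78 + 5.35 = −94.87 dBm
SNR = P_sig − N = −50.0 − (−94.87) = 44.87 dB → 44.9 dB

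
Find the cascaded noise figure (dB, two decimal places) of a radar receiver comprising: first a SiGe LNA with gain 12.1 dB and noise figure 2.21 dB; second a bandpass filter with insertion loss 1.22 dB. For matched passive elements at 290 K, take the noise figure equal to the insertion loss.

2.26 dB

Convert to linear (a loss of L dB is a gain of −L dB): F_i = 10^(NF_i/10), G_i = 10^(G_i,dB/10)
  Stage 1: F_1 = 10^(2.21/10) = 1.663, G_1 = 10^(12.1/10) = 16.22
  Stage 2: F_2 = 10^(1.22/10) = 1.324, G_2 = 10^(−1.22/10) = 0.7551
Friis cascade:
  F = 1.663 + (1.324 − 1)/16.22 = 1.683
NF = 10 log₁₀(1.683) = 2.26 dB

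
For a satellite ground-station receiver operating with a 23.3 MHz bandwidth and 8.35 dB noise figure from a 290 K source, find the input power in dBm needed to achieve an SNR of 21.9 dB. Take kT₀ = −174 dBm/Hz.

Sensitivity = −174 + 10 log₁₀(B) + NF + SNR_min
= −174 + 73.67 + 8.35 + 21.9
= −70.08 dBm → −70.1 dBm

−70.1 dBm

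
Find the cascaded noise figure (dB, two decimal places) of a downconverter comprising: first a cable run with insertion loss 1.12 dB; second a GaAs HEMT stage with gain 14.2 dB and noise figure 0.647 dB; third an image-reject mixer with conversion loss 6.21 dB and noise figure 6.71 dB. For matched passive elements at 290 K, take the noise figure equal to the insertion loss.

2.26 dB

Convert to linear (a loss of L dB is a gain of −L dB): F_i = 10^(NF_i/10), G_i = 10^(G_i,dB/10)
  Stage 1: F_1 = 10^(1.12/10) = 1.294, G_1 = 10^(−1.12/10) = 0.7727
  Stage 2: F_2 = 10^(0.647/10) = 1.161, G_2 = 10^(14.2/10) = 26.30
  Stage 3: F_3 = 10^(6.71/10) = 4.688, G_3 = 10^(−6.21/10) = 0.2393
Friis cascade:
  F = 1.294 + (1.161 − 1)/0.7727 + (4.688 − 1)/20.32 = 1.684
NF = 10 log₁₀(1.684) = 2.26 dB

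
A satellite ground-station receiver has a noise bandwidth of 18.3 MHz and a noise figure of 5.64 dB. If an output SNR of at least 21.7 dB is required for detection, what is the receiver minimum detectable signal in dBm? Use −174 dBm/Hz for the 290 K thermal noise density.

−74.0 dBm

Sensitivity = −174 + 10 log₁₀(B) + NF + SNR_min
= −174 + 72.62 + 5.64 + 21.7
= −74.04 dBm → −74.0 dBm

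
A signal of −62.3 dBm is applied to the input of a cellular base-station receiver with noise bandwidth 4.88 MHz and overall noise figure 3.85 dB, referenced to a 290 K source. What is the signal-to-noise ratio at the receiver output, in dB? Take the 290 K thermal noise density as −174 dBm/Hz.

Noise floor: N = −174 + 10 log₁₀(B) + NF
10 log₁₀(4.88×10⁶) = 66.88 dB
N = −174 + 66.88 + 3.85 = −103.27 dBm
SNR = P_sig − N = −62.3 − (−103.27) = 40.97 dB → 41.0 dB

41.0 dB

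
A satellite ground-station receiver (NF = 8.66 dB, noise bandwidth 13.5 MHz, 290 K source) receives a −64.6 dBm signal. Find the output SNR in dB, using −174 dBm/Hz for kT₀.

29.4 dB

Noise floor: N = −174 + 10 log₁₀(B) + NF
10 log₁₀(1.35×10⁷) = 71.3 dB
N = −174 + 71.3 + 8.66 = −94.04 dBm
SNR = P_sig − N = −64.6 − (−94.04) = 29.44 dB → 29.4 dB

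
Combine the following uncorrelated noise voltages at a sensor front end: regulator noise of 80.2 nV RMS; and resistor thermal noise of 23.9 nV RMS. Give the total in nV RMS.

Uncorrelated sources add in power (mean-square): V_tot = √(ΣV_i²)
V_tot = √[(8.02×10⁻⁸)² + (2.39×10⁻⁸)²] = 8.37×10⁻⁸ V = 83.7 nV

83.7 nV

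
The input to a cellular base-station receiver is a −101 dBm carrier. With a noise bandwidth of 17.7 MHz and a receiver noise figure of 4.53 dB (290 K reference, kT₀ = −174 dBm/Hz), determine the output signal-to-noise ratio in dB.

Noise floor: N = −174 + 10 log₁₀(B) + NF
10 log₁₀(1.77×10⁷) = 72.48 dB
N = −174 + 72.48 + 4.53 = −96.99 dBm
SNR = P_sig − N = −101 − (−96.99) = −4.01 dB → −4.0 dB

−4.0 dB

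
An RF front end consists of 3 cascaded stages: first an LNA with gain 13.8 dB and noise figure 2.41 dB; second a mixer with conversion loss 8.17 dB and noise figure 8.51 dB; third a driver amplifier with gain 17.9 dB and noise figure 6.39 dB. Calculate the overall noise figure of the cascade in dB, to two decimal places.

Convert to linear (a loss of L dB is a gain of −L dB): F_i = 10^(NF_i/10), G_i = 10^(G_i,dB/10)
  Stage 1: F_1 = 10^(2.41/10) = 1.742, G_1 = 10^(13.8/10) = 23.99
  Stage 2: F_2 = 10^(8.51/10) = 7.096, G_2 = 10^(−8.17/10) = 0.1524
  Stage 3: F_3 = 10^(6.39/10) = 4.355, G_3 = 10^(17.9/10) = 61.66
Friis cascade:
  F = 1.742 + (7.096 − 1)/23.99 + (4.355 − 1)/3.656 = 2.914
NF = 10 log₁₀(2.914) = 4.64 dB

4.64 dB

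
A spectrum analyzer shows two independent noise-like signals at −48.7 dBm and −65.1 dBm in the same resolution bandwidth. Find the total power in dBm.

−48.6 dBm

Convert to linear, add, convert back:
P₁ = 1.35×10⁻⁸ W, P₂ = 3.09×10⁻¹⁰ W
P_tot = 1.38×10⁻⁸ W → 10 log₁₀(P_tot / 10⁻³) = −48.6 dBm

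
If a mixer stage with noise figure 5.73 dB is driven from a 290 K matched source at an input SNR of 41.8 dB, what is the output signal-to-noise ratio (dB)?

By definition F = SNR_in/SNR_out, so in dB: SNR_out = SNR_in − NF
SNR_out = 41.8 − 5.73 = 36.07 dB

36.07 dB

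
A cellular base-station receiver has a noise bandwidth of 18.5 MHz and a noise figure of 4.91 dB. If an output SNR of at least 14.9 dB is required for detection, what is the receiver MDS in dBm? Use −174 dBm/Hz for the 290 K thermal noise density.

Sensitivity = −174 + 10 log₁₀(B) + NF + SNR_min
= −174 + 72.67 + 4.91 + 14.9
= −81.52 dBm → −81.5 dBm

−81.5 dBm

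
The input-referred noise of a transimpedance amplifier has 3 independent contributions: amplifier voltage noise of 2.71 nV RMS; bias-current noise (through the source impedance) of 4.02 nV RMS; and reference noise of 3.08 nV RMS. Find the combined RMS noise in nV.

Uncorrelated sources add in power (mean-square): V_tot = √(ΣV_i²)
V_tot = √[(2.71×10⁻⁹)² + (4.02×10⁻⁹)² + (3.08×10⁻⁹)²] = 5.74×10⁻⁹ V = 5.74 nV

5.74 nV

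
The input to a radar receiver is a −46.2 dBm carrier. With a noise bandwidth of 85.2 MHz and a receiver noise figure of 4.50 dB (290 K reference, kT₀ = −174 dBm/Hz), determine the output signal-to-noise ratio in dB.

44.0 dB

Noise floor: N = −174 + 10 log₁₀(B) + NF
10 log₁₀(8.52×10⁷) = 79.3 dB
N = −174 + 79.3 + 4.50 = −90.20 dBm
SNR = P_sig − N = −46.2 − (−90.20) = 44.00 dB → 44.0 dB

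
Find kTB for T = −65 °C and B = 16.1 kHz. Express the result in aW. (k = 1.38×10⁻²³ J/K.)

T = −65 °C + 273.15 = 208.15 K
P_n = kTB = 1.38×10⁻²³ × 208.15 × 1.61×10⁴ = 4.62×10⁻¹⁷ W = 46.2 aW

46.2 aW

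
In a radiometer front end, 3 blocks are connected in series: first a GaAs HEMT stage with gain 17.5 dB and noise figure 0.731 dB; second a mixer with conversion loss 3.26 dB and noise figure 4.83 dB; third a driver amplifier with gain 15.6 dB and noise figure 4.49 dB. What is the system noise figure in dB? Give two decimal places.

Convert to linear (a loss of L dB is a gain of −L dB): F_i = 10^(NF_i/10), G_i = 10^(G_i,dB/10)
  Stage 1: F_1 = 10^(0.731/10) = 1.183, G_1 = 10^(17.5/10) = 56.23
  Stage 2: F_2 = 10^(4.83/10) = 3.041, G_2 = 10^(−3.26/10) = 0.4721
  Stage 3: F_3 = 10^(4.49/10) = 2.812, G_3 = 10^(15.6/10) = 36.31
Friis cascade:
  F = 1.183 + (3.041 − 1)/56.23 + (2.812 − 1)/26.55 = 1.288
NF = 10 log₁₀(1.288) = 1.10 dB

1.10 dB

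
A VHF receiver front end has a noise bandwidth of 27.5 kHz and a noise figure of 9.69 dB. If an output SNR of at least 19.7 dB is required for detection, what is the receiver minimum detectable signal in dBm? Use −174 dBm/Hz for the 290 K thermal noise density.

−100.2 dBm

Sensitivity = −174 + 10 log₁₀(B) + NF + SNR_min
= −174 + 44.39 + 9.69 + 19.7
= −100.22 dBm → −100.2 dBm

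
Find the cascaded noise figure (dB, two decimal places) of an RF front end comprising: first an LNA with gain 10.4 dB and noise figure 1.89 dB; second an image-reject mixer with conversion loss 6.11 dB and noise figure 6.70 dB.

Convert to linear (a loss of L dB is a gain of −L dB): F_i = 10^(NF_i/10), G_i = 10^(G_i,dB/10)
  Stage 1: F_1 = 10^(1.89/10) = 1.545, G_1 = 10^(10.4/10) = 10.96
  Stage 2: F_2 = 10^(6.70/10) = 4.677, G_2 = 10^(−6.11/10) = 0.2449
Friis cascade:
  F = 1.545 + (4.677 − 1)/10.96 = 1.881
NF = 10 log₁₀(1.881) = 2.74 dB

2.74 dB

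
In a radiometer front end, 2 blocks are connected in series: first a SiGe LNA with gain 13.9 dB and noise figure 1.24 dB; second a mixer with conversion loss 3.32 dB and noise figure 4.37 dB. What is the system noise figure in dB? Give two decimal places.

1.46 dB

Convert to linear (a loss of L dB is a gain of −L dB): F_i = 10^(NF_i/10), G_i = 10^(G_i,dB/10)
  Stage 1: F_1 = 10^(1.24/10) = 1.330, G_1 = 10^(13.9/10) = 24.55
  Stage 2: F_2 = 10^(4.37/10) = 2.735, G_2 = 10^(−3.32/10) = 0.4656
Friis cascade:
  F = 1.330 + (2.735 − 1)/24.55 = 1.401
NF = 10 log₁₀(1.401) = 1.46 dB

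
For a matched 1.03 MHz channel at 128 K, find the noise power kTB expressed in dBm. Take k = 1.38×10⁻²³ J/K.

−117.4 dBm

P_n = kTB = 1.38×10⁻²³ × 128 × 1.03×10⁶ = 1.82×10⁻¹⁵ W
In dBm: 10 log₁₀(1.82×10⁻¹⁵ / 10⁻³) = −117.4 dBm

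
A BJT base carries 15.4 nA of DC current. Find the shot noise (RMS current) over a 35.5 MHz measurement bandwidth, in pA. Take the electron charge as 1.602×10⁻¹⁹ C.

419 pA

I_n = √(2qI·B)
2qI·B = 2 × 1.602×10⁻¹⁹ × 1.54×10⁻⁸ × 3.55×10⁷ = 1.75×10⁻¹⁹ A²
I_n = √(1.75×10⁻¹⁹) = 4.19×10⁻¹⁰ A = 419 pA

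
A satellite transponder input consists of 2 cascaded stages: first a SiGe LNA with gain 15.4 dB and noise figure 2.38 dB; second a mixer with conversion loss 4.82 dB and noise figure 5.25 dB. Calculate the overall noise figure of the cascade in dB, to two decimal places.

2.55 dB

Convert to linear (a loss of L dB is a gain of −L dB): F_i = 10^(NF_i/10), G_i = 10^(G_i,dB/10)
  Stage 1: F_1 = 10^(2.38/10) = 1.730, G_1 = 10^(15.4/10) = 34.67
  Stage 2: F_2 = 10^(5.25/10) = 3.350, G_2 = 10^(−4.82/10) = 0.3296
Friis cascade:
  F = 1.730 + (3.350 − 1)/34.67 = 1.798
NF = 10 log₁₀(1.798) = 2.55 dB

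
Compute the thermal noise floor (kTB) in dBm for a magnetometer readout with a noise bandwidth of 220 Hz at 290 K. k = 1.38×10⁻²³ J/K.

P_n = kTB = 1.38×10⁻²³ × 290 × 2.20×10² = 8.80×10⁻¹⁹ W
In dBm: 10 log₁₀(8.80×10⁻¹⁹ / 10⁻³) = −150.6 dBm

−150.6 dBm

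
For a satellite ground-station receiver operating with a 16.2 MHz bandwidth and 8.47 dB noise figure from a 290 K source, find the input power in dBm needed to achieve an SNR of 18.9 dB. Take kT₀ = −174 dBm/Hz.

Sensitivity = −174 + 10 log₁₀(B) + NF + SNR_min
= −174 + 72.1 + 8.47 + 18.9
= −74.53 dBm → −74.5 dBm

−74.5 dBm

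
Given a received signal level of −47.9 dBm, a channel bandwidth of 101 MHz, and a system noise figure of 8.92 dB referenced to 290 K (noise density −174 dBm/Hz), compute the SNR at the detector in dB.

Noise floor: N = −174 + 10 log₁₀(B) + NF
10 log₁₀(1.01×10⁸) = 80.04 dB
N = −174 + 80.04 + 8.92 = −85.04 dBm
SNR = P_sig − N = −47.9 − (−85.04) = 37.14 dB → 37.1 dB

37.1 dB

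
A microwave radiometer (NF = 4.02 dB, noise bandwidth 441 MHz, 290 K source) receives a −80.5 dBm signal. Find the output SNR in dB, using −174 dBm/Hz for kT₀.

3.0 dB

Noise floor: N = −174 + 10 log₁₀(B) + NF
10 log₁₀(4.41×10⁸) = 86.44 dB
N = −174 + 86.44 + 4.02 = −83.54 dBm
SNR = P_sig − N = −80.5 − (−83.54) = 3.04 dB → 3.0 dB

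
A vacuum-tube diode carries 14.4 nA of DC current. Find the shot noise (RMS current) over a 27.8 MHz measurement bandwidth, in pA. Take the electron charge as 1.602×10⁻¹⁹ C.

I_n = √(2qI·B)
2qI·B = 2 × 1.602×10⁻¹⁹ × 1.44×10⁻⁸ × 2.78×10⁷ = 1.28×10⁻¹⁹ A²
I_n = √(1.28×10⁻¹⁹) = 3.58×10⁻¹⁰ A = 358 pA

358 pA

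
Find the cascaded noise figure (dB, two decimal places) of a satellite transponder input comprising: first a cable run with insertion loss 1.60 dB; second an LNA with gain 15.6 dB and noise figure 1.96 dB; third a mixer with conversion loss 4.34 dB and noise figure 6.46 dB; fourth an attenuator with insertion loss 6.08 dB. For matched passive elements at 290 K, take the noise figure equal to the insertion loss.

Convert to linear (a loss of L dB is a gain of −L dB): F_i = 10^(NF_i/10), G_i = 10^(G_i,dB/10)
  Stage 1: F_1 = 10^(1.60/10) = 1.445, G_1 = 10^(−1.60/10) = 0.6918
  Stage 2: F_2 = 10^(1.96/10) = 1.570, G_2 = 10^(15.6/10) = 36.31
  Stage 3: F_3 = 10^(6.46/10) = 4.426, G_3 = 10^(−4.34/10) = 0.3681
  Stage 4: F_4 = 10^(6.08/10) = 4.055, G_4 = 10^(−6.08/10) = 0.2466
Friis cascade:
  F = 1.445 + (1.570 − 1)/0.6918 + (4.426 − 1)/25.12 + (4.055 − 1)/9.247 = 2.737
NF = 10 log₁₀(2.737) = 4.37 dB

4.37 dB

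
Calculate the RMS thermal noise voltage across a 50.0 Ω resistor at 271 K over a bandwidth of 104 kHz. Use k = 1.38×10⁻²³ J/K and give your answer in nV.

V_n = √(4kTRB)
4kTRB = 4 × 1.38×10⁻²³ × 271 × 5.00×10¹ × 1.04×10⁵ = 7.78×10⁻¹⁴ V²
V_n = √(7.78×10⁻¹⁴) = 2.79×10⁻⁷ V = 279 nV

279 nV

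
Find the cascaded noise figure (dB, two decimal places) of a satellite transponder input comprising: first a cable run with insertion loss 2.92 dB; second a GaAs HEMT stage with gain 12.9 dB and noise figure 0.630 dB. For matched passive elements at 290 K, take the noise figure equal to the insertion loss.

3.55 dB

Convert to linear (a loss of L dB is a gain of −L dB): F_i = 10^(NF_i/10), G_i = 10^(G_i,dB/10)
  Stage 1: F_1 = 10^(2.92/10) = 1.959, G_1 = 10^(−2.92/10) = 0.5105
  Stage 2: F_2 = 10^(0.630/10) = 1.156, G_2 = 10^(12.9/10) = 19.50
Friis cascade:
  F = 1.959 + (1.156 − 1)/0.5105 = 2.265
NF = 10 log₁₀(2.265) = 3.55 dB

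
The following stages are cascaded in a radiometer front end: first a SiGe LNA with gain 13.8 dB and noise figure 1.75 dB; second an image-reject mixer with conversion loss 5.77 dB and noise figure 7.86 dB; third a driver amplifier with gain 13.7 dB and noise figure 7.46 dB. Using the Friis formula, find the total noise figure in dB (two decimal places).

3.85 dB

Convert to linear (a loss of L dB is a gain of −L dB): F_i = 10^(NF_i/10), G_i = 10^(G_i,dB/10)
  Stage 1: F_1 = 10^(1.75/10) = 1.496, G_1 = 10^(13.8/10) = 23.99
  Stage 2: F_2 = 10^(7.86/10) = 6.109, G_2 = 10^(−5.77/10) = 0.2649
  Stage 3: F_3 = 10^(7.46/10) = 5.572, G_3 = 10^(13.7/10) = 23.44
Friis cascade:
  F = 1.496 + (6.109 − 1)/23.99 + (5.572 − 1)/6.353 = 2.429
NF = 10 log₁₀(2.429) = 3.85 dB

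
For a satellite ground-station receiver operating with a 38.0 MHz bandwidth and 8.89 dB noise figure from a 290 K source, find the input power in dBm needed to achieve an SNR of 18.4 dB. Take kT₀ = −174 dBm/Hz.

Sensitivity = −174 + 10 log₁₀(B) + NF + SNR_min
= −174 + 75.8 + 8.89 + 18.4
= −70.91 dBm → −70.9 dBm

−70.9 dBm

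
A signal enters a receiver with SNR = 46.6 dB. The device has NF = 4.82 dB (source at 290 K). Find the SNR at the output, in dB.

By definition F = SNR_in/SNR_out, so in dB: SNR_out = SNR_in − NF
SNR_out = 46.6 − 4.82 = 41.78 dB

41.78 dB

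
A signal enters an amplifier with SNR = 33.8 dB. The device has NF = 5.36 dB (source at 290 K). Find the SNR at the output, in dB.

28.44 dB

By definition F = SNR_in/SNR_out, so in dB: SNR_out = SNR_in − NF
SNR_out = 33.8 − 5.36 = 28.44 dB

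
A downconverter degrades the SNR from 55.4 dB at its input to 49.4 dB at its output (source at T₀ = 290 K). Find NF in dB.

6.0 dB

NF (dB) = SNR_in(dB) − SNR_out(dB) when the source is at T₀
NF = 55.4 − 49.4 = 6.0 dB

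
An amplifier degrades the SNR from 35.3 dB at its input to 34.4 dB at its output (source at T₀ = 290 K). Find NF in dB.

0.9 dB

NF (dB) = SNR_in(dB) − SNR_out(dB) when the source is at T₀
NF = 35.3 − 34.4 = 0.9 dB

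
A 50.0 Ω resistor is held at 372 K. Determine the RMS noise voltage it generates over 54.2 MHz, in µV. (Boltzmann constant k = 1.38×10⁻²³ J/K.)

V_n = √(4kTRB)
4kTRB = 4 × 1.38×10⁻²³ × 372 × 5.00×10¹ × 5.42×10⁷ = 5.56×10⁻¹¹ V²
V_n = √(5.56×10⁻¹¹) = 7.46×10⁻⁶ V = 7.46 µV

7.46 µV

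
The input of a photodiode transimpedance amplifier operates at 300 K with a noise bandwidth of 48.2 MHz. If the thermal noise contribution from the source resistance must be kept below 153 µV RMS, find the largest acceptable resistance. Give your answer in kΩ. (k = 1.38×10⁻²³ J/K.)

Johnson–Nyquist: V_n = √(4kTRB) ⇒ R = V_n² / (4kTB)
4kTB = 4 × 1.38×10⁻²³ × 300 × 4.82×10⁷ = 7.98×10⁻¹³
R = (1.53×10⁻⁴)² / 7.98×10⁻¹³ = 2.93×10⁴ Ω = 29.3 kΩ

29.3 kΩ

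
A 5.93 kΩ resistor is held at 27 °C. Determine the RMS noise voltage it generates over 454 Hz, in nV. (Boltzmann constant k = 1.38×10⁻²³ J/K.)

T = 27 °C + 273.15 = 300.15 K
V_n = √(4kTRB)
4kTRB = 4 × 1.38×10⁻²³ × 300.15 × 5.93×10³ × 4.54×10² = 4.46×10⁻¹⁴ V²
V_n = √(4.46×10⁻¹⁴) = 2.11×10⁻⁷ V = 211 nV

211 nV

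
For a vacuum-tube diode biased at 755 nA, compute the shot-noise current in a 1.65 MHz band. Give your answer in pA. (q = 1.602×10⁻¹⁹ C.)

632 pA

I_n = √(2qI·B)
2qI·B = 2 × 1.602×10⁻¹⁹ × 7.55×10⁻⁷ × 1.65×10⁶ = 3.99×10⁻¹⁹ A²
I_n = √(3.99×10⁻¹⁹) = 6.32×10⁻¹⁰ A = 632 pA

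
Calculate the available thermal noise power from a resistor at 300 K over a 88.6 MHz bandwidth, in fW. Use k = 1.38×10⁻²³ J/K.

P_n = kTB = 1.38×10⁻²³ × 300 × 8.86×10⁷ = 3.67×10⁻¹³ W = 367 fW

367 fW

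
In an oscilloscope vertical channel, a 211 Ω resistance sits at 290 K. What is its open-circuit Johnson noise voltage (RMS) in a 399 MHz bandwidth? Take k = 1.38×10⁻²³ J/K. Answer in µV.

V_n = √(4kTRB)
4kTRB = 4 × 1.38×10⁻²³ × 290 × 2.11×10² × 3.99×10⁸ = 1.35×10⁻⁹ V²
V_n = √(1.35×10⁻⁹) = 3.67×10⁻⁵ V = 36.7 µV

36.7 µV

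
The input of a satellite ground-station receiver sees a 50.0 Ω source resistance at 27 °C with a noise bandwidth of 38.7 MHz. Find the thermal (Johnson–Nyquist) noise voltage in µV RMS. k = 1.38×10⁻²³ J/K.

T = 27 °C + 273.15 = 300.15 K
V_n = √(4kTRB)
4kTRB = 4 × 1.38×10⁻²³ × 300.15 × 5.00×10¹ × 3.87×10⁷ = 3.21×10⁻¹¹ V²
V_n = √(3.21×10⁻¹¹) = 5.66×10⁻⁶ V = 5.66 µV

5.66 µV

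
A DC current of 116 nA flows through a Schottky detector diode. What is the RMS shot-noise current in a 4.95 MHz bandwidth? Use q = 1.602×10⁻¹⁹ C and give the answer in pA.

I_n = √(2qI·B)
2qI·B = 2 × 1.602×10⁻¹⁹ × 1.16×10⁻⁷ × 4.95×10⁶ = 1.84×10⁻¹⁹ A²
I_n = √(1.84×10⁻¹⁹) = 4.29×10⁻¹⁰ A = 429 pA

429 pA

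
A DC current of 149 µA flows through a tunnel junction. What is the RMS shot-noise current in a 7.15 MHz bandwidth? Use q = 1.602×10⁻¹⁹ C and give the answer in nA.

18.5 nA

I_n = √(2qI·B)
2qI·B = 2 × 1.602×10⁻¹⁹ × 1.49×10⁻⁴ × 7.15×10⁶ = 3.41×10⁻¹⁶ A²
I_n = √(3.41×10⁻¹⁶) = 1.85×10⁻⁸ A = 18.5 nA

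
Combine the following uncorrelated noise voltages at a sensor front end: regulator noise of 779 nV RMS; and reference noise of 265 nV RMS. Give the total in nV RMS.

Uncorrelated sources add in power (mean-square): V_tot = √(ΣV_i²)
V_tot = √[(7.79×10⁻⁷)² + (2.65×10⁻⁷)²] = 8.23×10⁻⁷ V = 823 nV

823 nV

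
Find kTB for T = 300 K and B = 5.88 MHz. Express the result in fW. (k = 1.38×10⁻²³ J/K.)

P_n = kTB = 1.38×10⁻²³ × 300 × 5.88×10⁶ = 2.43×10⁻¹⁴ W = 24.3 fW

24.3 fW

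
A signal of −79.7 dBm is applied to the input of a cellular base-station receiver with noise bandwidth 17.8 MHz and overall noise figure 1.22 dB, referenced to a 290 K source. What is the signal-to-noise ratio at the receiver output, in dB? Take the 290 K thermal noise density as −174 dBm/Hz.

Noise floor: N = −174 + 10 log₁₀(B) + NF
10 log₁₀(1.78×10⁷) = 72.5 dB
N = −174 + 72.5 + 1.22 = −100.28 dBm
SNR = P_sig − N = −79.7 − (−100.28) = 20.58 dB → 20.6 dB

20.6 dB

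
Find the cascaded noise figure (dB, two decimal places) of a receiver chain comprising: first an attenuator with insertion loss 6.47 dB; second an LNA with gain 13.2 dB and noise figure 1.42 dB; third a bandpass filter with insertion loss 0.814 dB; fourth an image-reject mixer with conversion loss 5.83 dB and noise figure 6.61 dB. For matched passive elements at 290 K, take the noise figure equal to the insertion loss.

Convert to linear (a loss of L dB is a gain of −L dB): F_i = 10^(NF_i/10), G_i = 10^(G_i,dB/10)
  Stage 1: F_1 = 10^(6.47/10) = 4.436, G_1 = 10^(−6.47/10) = 0.2254
  Stage 2: F_2 = 10^(1.42/10) = 1.387, G_2 = 10^(13.2/10) = 20.89
  Stage 3: F_3 = 10^(0.814/10) = 1.206, G_3 = 10^(−0.814/10) = 0.8291
  Stage 4: F_4 = 10^(6.61/10) = 4.581, G_4 = 10^(−5.83/10) = 0.2612
Friis cascade:
  F = 4.436 + (1.387 − 1)/0.2254 + (1.206 − 1)/4.710 + (4.581 − 1)/3.905 = 7.113
NF = 10 log₁₀(7.113) = 8.52 dB

8.52 dB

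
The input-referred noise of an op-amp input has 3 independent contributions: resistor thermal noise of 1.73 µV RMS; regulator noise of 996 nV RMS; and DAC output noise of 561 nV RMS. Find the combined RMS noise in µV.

2.07 µV

Uncorrelated sources add in power (mean-square): V_tot = √(ΣV_i²)
V_tot = √[(1.73×10⁻⁶)² + (9.96×10⁻⁷)² + (5.61×10⁻⁷)²] = 2.07×10⁻⁶ V = 2.07 µV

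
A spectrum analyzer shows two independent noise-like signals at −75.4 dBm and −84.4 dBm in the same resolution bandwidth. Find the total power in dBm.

−74.9 dBm

Convert to linear, add, convert back:
P₁ = 2.88×10⁻¹¹ W, P₂ = 3.63×10⁻¹² W
P_tot = 3.25×10⁻¹¹ W → 10 log₁₀(P_tot / 10⁻³) = −74.9 dBm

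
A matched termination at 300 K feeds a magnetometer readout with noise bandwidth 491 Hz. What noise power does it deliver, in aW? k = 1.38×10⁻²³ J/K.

2.03 aW

P_n = kTB = 1.38×10⁻²³ × 300 × 4.91×10² = 2.03×10⁻¹⁸ W = 2.03 aW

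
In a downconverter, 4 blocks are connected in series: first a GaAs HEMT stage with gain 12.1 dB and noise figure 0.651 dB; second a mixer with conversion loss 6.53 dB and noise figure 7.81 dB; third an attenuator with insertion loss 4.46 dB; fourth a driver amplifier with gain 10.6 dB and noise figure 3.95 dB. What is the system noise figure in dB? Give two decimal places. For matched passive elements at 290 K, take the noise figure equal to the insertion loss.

4.94 dB

Convert to linear (a loss of L dB is a gain of −L dB): F_i = 10^(NF_i/10), G_i = 10^(G_i,dB/10)
  Stage 1: F_1 = 10^(0.651/10) = 1.162, G_1 = 10^(12.1/10) = 16.22
  Stage 2: F_2 = 10^(7.81/10) = 6.039, G_2 = 10^(−6.53/10) = 0.2223
  Stage 3: F_3 = 10^(4.46/10) = 2.793, G_3 = 10^(−4.46/10) = 0.3581
  Stage 4: F_4 = 10^(3.95/10) = 2.483, G_4 = 10^(10.6/10) = 11.48
Friis cascade:
  F = 1.162 + (6.039 − 1)/16.22 + (2.793 − 1)/3.606 + (2.483 − 1)/1.291 = 3.118
NF = 10 log₁₀(3.118) = 4.94 dB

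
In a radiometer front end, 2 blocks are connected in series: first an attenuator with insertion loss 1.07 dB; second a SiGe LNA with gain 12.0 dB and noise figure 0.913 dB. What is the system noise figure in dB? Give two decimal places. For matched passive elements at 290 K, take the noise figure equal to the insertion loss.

Convert to linear (a loss of L dB is a gain of −L dB): F_i = 10^(NF_i/10), G_i = 10^(G_i,dB/10)
  Stage 1: F_1 = 10^(1.07/10) = 1.279, G_1 = 10^(−1.07/10) = 0.7816
  Stage 2: F_2 = 10^(0.913/10) = 1.234, G_2 = 10^(12.0/10) = 15.85
Friis cascade:
  F = 1.279 + (1.234 − 1)/0.7816 = 1.579
NF = 10 log₁₀(1.579) = 1.98 dB

1.98 dB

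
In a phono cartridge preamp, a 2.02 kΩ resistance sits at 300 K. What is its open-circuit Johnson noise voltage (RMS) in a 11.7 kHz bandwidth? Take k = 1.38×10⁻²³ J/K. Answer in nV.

626 nV

V_n = √(4kTRB)
4kTRB = 4 × 1.38×10⁻²³ × 300 × 2.02×10³ × 1.17×10⁴ = 3.91×10⁻¹³ V²
V_n = √(3.91×10⁻¹³) = 6.26×10⁻⁷ V = 626 nV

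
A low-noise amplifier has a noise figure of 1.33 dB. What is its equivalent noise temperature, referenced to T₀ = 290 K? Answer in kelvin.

104 K

F = 10^(1.33/10) = 1.35831
T_e = (F − 1)·T₀ = (1.35831 − 1) × 290 = 104 K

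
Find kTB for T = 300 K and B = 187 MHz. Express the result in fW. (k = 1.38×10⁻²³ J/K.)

P_n = kTB = 1.38×10⁻²³ × 300 × 1.87×10⁸ = 7.74×10⁻¹³ W = 774 fW

774 fW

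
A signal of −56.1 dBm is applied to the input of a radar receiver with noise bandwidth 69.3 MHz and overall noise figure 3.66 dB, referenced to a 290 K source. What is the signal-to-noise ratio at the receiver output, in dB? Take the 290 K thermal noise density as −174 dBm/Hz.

Noise floor: N = −174 + 10 log₁₀(B) + NF
10 log₁₀(6.93×10⁷) = 78.41 dB
N = −174 + 78.41 + 3.66 = −91.93 dBm
SNR = P_sig − N = −56.1 − (−91.93) = 35.83 dB → 35.8 dB

35.8 dB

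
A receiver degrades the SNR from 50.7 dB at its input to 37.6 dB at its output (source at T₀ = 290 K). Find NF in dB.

13.1 dB

NF (dB) = SNR_in(dB) − SNR_out(dB) when the source is at T₀
NF = 50.7 − 37.6 = 13.1 dB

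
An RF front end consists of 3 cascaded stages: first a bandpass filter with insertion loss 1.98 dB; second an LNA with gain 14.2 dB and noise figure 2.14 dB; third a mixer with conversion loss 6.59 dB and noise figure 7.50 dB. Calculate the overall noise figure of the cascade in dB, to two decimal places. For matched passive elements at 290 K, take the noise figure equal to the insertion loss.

4.56 dB

Convert to linear (a loss of L dB is a gain of −L dB): F_i = 10^(NF_i/10), G_i = 10^(G_i,dB/10)
  Stage 1: F_1 = 10^(1.98/10) = 1.578, G_1 = 10^(−1.98/10) = 0.6339
  Stage 2: F_2 = 10^(2.14/10) = 1.637, G_2 = 10^(14.2/10) = 26.30
  Stage 3: F_3 = 10^(7.50/10) = 5.623, G_3 = 10^(−6.59/10) = 0.2193
Friis cascade:
  F = 1.578 + (1.637 − 1)/0.6339 + (5.623 − 1)/16.67 = 2.860
NF = 10 log₁₀(2.860) = 4.56 dB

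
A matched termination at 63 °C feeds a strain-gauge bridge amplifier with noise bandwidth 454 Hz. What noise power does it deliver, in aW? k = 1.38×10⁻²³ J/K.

T = 63 °C + 273.15 = 336.15 K
P_n = kTB = 1.38×10⁻²³ × 336.15 × 4.54×10² = 2.11×10⁻¹⁸ W = 2.11 aW

2.11 aW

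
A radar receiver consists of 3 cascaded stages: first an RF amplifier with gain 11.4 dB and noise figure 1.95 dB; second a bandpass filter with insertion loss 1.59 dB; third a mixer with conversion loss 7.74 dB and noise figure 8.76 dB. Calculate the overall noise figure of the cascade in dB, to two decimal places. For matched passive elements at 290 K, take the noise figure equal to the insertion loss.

3.58 dB

Convert to linear (a loss of L dB is a gain of −L dB): F_i = 10^(NF_i/10), G_i = 10^(G_i,dB/10)
  Stage 1: F_1 = 10^(1.95/10) = 1.567, G_1 = 10^(11.4/10) = 13.80
  Stage 2: F_2 = 10^(1.59/10) = 1.442, G_2 = 10^(−1.59/10) = 0.6934
  Stage 3: F_3 = 10^(8.76/10) = 7.516, G_3 = 10^(−7.74/10) = 0.1683
Friis cascade:
  F = 1.567 + (1.442 − 1)/13.80 + (7.516 − 1)/9.572 = 2.280
NF = 10 log₁₀(2.280) = 3.58 dB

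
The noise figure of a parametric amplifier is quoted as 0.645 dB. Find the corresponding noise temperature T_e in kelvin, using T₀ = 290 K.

46.4 K

F = 10^(0.645/10) = 1.16011
T_e = (F − 1)·T₀ = (1.16011 − 1) × 290 = 46.4 K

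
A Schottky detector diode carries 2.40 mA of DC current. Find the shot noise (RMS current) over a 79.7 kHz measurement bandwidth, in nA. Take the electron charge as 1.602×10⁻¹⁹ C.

I_n = √(2qI·B)
2qI·B = 2 × 1.602×10⁻¹⁹ × 2.40×10⁻³ × 7.97×10⁴ = 6.13×10⁻¹⁷ A²
I_n = √(6.13×10⁻¹⁷) = 7.83×10⁻⁹ A = 7.83 nA

7.83 nA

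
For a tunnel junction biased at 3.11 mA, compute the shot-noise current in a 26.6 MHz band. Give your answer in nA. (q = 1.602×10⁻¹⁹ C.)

I_n = √(2qI·B)
2qI·B = 2 × 1.602×10⁻¹⁹ × 3.11×10⁻³ × 2.66×10⁷ = 2.65×10⁻¹⁴ A²
I_n = √(2.65×10⁻¹⁴) = 1.63×10⁻⁷ A = 163 nA

163 nA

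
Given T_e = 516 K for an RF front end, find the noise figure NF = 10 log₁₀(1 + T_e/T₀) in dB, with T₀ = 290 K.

F = 1 + T_e/T₀ = 1 + 516/290 = 2.77931
NF = 10 log₁₀(2.77931) = 4.44 dB

4.44 dB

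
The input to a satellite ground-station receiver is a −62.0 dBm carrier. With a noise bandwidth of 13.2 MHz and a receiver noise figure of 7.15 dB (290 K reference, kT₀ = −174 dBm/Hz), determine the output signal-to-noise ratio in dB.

Noise floor: N = −174 + 10 log₁₀(B) + NF
10 log₁₀(1.32×10⁷) = 71.21 dB
N = −174 + 71.21 + 7.15 = −95.64 dBm
SNR = P_sig − N = −62.0 − (−95.64) = 33.64 dB → 33.6 dB

33.6 dB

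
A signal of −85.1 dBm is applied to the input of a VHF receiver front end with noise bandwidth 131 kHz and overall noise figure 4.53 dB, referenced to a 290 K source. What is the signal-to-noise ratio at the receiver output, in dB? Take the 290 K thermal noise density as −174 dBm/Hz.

Noise floor: N = −174 + 10 log₁₀(B) + NF
10 log₁₀(1.31×10⁵) = 51.17 dB
N = −174 + 51.17 + 4.53 = −118.30 dBm
SNR = P_sig − N = −85.1 − (−118.30) = 33.20 dB → 33.2 dB

33.2 dB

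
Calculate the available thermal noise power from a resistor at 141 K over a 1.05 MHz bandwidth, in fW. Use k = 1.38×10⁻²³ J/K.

2.04 fW

P_n = kTB = 1.38×10⁻²³ × 141 × 1.05×10⁶ = 2.04×10⁻¹⁵ W = 2.04 fW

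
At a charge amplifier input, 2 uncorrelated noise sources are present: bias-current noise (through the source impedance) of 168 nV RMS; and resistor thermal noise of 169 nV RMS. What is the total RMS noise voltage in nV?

Uncorrelated sources add in power (mean-square): V_tot = √(ΣV_i²)
V_tot = √[(1.68×10⁻⁷)² + (1.69×10⁻⁷)²] = 2.38×10⁻⁷ V = 238 nV

238 nV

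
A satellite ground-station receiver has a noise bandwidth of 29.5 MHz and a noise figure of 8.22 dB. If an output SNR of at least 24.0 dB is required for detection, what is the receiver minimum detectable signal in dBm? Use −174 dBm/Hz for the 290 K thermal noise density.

−67.1 dBm

Sensitivity = −174 + 10 log₁₀(B) + NF + SNR_min
= −174 + 74.7 + 8.22 + 24.0
= −67.08 dBm → −67.1 dBm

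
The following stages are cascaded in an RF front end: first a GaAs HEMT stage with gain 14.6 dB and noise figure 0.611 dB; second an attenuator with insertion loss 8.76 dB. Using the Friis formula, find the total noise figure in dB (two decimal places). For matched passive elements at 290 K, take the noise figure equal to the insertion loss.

1.39 dB

Convert to linear (a loss of L dB is a gain of −L dB): F_i = 10^(NF_i/10), G_i = 10^(G_i,dB/10)
  Stage 1: F_1 = 10^(0.611/10) = 1.151, G_1 = 10^(14.6/10) = 28.84
  Stage 2: F_2 = 10^(8.76/10) = 7.516, G_2 = 10^(−8.76/10) = 0.1330
Friis cascade:
  F = 1.151 + (7.516 − 1)/28.84 = 1.377
NF = 10 log₁₀(1.377) = 1.39 dB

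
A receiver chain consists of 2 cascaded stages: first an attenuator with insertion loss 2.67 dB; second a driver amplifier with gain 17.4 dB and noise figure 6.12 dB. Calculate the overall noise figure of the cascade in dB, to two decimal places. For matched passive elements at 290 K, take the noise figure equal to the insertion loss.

8.79 dB

Convert to linear (a loss of L dB is a gain of −L dB): F_i = 10^(NF_i/10), G_i = 10^(G_i,dB/10)
  Stage 1: F_1 = 10^(2.67/10) = 1.849, G_1 = 10^(−2.67/10) = 0.5408
  Stage 2: F_2 = 10^(6.12/10) = 4.093, G_2 = 10^(17.4/10) = 54.95
Friis cascade:
  F = 1.849 + (4.093 − 1)/0.5408 = 7.568
NF = 10 log₁₀(7.568) = 8.79 dB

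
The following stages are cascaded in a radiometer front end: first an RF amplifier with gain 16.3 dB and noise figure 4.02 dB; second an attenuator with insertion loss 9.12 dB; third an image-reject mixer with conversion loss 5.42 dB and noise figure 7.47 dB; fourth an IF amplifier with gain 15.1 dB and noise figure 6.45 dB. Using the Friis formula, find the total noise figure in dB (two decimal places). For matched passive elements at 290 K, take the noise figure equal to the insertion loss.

Convert to linear (a loss of L dB is a gain of −L dB): F_i = 10^(NF_i/10), G_i = 10^(G_i,dB/10)
  Stage 1: F_1 = 10^(4.02/10) = 2.523, G_1 = 10^(16.3/10) = 42.66
  Stage 2: F_2 = 10^(9.12/10) = 8.166, G_2 = 10^(−9.12/10) = 0.1225
  Stage 3: F_3 = 10^(7.47/10) = 5.585, G_3 = 10^(−5.42/10) = 0.2871
  Stage 4: F_4 = 10^(6.45/10) = 4.416, G_4 = 10^(15.1/10) = 32.36
Friis cascade:
  F = 2.523 + (8.166 − 1)/42.66 + (5.585 − 1)/5.224 + (4.416 − 1)/1.500 = 5.847
NF = 10 log₁₀(5.847) = 7.67 dB

7.67 dB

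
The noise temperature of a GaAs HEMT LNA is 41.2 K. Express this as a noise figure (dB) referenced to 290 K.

0.577 dB

F = 1 + T_e/T₀ = 1 + 41.2/290 = 1.14207
NF = 10 log₁₀(1.14207) = 0.577 dB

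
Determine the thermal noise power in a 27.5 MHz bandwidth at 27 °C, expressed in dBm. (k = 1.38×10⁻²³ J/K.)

−99.4 dBm

T = 27 °C + 273.15 = 300.15 K
P_n = kTB = 1.38×10⁻²³ × 300.15 × 2.75×10⁷ = 1.14×10⁻¹³ W
In dBm: 10 log₁₀(1.14×10⁻¹³ / 10⁻³) = −99.4 dBm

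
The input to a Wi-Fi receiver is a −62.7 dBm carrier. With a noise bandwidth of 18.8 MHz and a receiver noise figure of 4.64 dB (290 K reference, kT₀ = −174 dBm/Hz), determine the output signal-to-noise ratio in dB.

Noise floor: N = −174 + 10 log₁₀(B) + NF
10 log₁₀(1.88×10⁷) = 72.74 dB
N = −174 + 72.74 + 4.64 = −96.62 dBm
SNR = P_sig − N = −62.7 − (−96.62) = 33.92 dB → 33.9 dB

33.9 dB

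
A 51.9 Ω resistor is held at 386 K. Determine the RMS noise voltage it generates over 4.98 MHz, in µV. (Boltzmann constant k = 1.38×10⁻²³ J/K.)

2.35 µV

V_n = √(4kTRB)
4kTRB = 4 × 1.38×10⁻²³ × 386 × 5.19×10¹ × 4.98×10⁶ = 5.51×10⁻¹² V²
V_n = √(5.51×10⁻¹²) = 2.35×10⁻⁶ V = 2.35 µV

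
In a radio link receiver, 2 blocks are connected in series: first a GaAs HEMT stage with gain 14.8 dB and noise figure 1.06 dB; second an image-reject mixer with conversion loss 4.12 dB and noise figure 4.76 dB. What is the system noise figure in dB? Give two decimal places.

Convert to linear (a loss of L dB is a gain of −L dB): F_i = 10^(NF_i/10), G_i = 10^(G_i,dB/10)
  Stage 1: F_1 = 10^(1.06/10) = 1.276, G_1 = 10^(14.8/10) = 30.20
  Stage 2: F_2 = 10^(4.76/10) = 2.992, G_2 = 10^(−4.12/10) = 0.3873
Friis cascade:
  F = 1.276 + (2.992 − 1)/30.20 = 1.342
NF = 10 log₁₀(1.342) = 1.28 dB

1.28 dB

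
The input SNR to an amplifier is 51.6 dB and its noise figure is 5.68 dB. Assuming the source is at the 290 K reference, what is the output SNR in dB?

By definition F = SNR_in/SNR_out, so in dB: SNR_out = SNR_in − NF
SNR_out = 51.6 − 5.68 = 45.92 dB

45.92 dB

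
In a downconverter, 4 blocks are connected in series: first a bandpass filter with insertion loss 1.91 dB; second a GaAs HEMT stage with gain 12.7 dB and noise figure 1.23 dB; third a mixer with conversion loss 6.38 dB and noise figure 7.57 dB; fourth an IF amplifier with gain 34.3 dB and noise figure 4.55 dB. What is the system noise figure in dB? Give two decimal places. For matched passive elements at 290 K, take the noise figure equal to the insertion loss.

4.95 dB

Convert to linear (a loss of L dB is a gain of −L dB): F_i = 10^(NF_i/10), G_i = 10^(G_i,dB/10)
  Stage 1: F_1 = 10^(1.91/10) = 1.552, G_1 = 10^(−1.91/10) = 0.6442
  Stage 2: F_2 = 10^(1.23/10) = 1.327, G_2 = 10^(12.7/10) = 18.62
  Stage 3: F_3 = 10^(7.57/10) = 5.715, G_3 = 10^(−6.38/10) = 0.2301
  Stage 4: F_4 = 10^(4.55/10) = 2.851, G_4 = 10^(34.3/10) = 2692
Friis cascade:
  F = 1.552 + (1.327 − 1)/0.6442 + (5.715 − 1)/11.99 + (2.851 − 1)/2.761 = 3.124
NF = 10 log₁₀(3.124) = 4.95 dB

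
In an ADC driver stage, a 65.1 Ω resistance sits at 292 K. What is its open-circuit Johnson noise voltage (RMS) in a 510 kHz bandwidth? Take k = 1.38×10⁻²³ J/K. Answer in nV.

V_n = √(4kTRB)
4kTRB = 4 × 1.38×10⁻²³ × 292 × 6.51×10¹ × 5.10×10⁵ = 5.35×10⁻¹³ V²
V_n = √(5.35×10⁻¹³) = 7.32×10⁻⁷ V = 732 nV

732 nV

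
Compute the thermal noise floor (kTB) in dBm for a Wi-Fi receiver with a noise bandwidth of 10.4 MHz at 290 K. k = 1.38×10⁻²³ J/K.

P_n = kTB = 1.38×10⁻²³ × 290 × 1.04×10⁷ = 4.16×10⁻¹⁴ W
In dBm: 10 log₁₀(4.16×10⁻¹⁴ / 10⁻³) = −103.8 dBm

−103.8 dBm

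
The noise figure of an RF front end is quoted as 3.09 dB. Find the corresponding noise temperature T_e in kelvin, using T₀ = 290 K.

301 K

F = 10^(3.09/10) = 2.03704
T_e = (F − 1)·T₀ = (2.03704 − 1) × 290 = 301 K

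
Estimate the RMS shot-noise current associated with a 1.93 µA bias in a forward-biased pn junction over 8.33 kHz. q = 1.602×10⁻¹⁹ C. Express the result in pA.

71.8 pA

I_n = √(2qI·B)
2qI·B = 2 × 1.602×10⁻¹⁹ × 1.93×10⁻⁶ × 8.33×10³ = 5.15×10⁻²¹ A²
I_n = √(5.15×10⁻²¹) = 7.18×10⁻¹¹ A = 71.8 pA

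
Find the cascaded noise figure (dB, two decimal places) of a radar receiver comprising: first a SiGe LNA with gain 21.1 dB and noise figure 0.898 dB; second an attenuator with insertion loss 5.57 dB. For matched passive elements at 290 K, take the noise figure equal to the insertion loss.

0.97 dB

Convert to linear (a loss of L dB is a gain of −L dB): F_i = 10^(NF_i/10), G_i = 10^(G_i,dB/10)
  Stage 1: F_1 = 10^(0.898/10) = 1.230, G_1 = 10^(21.1/10) = 128.8
  Stage 2: F_2 = 10^(5.57/10) = 3.606, G_2 = 10^(−5.57/10) = 0.2773
Friis cascade:
  F = 1.230 + (3.606 − 1)/128.8 = 1.250
NF = 10 log₁₀(1.250) = 0.97 dB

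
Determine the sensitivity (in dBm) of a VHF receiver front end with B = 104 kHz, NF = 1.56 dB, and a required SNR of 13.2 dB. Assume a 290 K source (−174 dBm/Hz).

Sensitivity = −174 + 10 log₁₀(B) + NF + SNR_min
= −174 + 50.17 + 1.56 + 13.2
= −109.07 dBm → −109.1 dBm

−109.1 dBm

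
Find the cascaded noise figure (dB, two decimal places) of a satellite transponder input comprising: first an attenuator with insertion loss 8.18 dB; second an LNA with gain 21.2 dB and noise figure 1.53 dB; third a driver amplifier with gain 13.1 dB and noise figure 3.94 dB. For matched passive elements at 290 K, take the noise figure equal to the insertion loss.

Convert to linear (a loss of L dB is a gain of −L dB): F_i = 10^(NF_i/10), G_i = 10^(G_i,dB/10)
  Stage 1: F_1 = 10^(8.18/10) = 6.577, G_1 = 10^(−8.18/10) = 0.1521
  Stage 2: F_2 = 10^(1.53/10) = 1.422, G_2 = 10^(21.2/10) = 131.8
  Stage 3: F_3 = 10^(3.94/10) = 2.477, G_3 = 10^(13.1/10) = 20.42
Friis cascade:
  F = 6.577 + (1.422 − 1)/0.1521 + (2.477 − 1)/20.04 = 9.428
NF = 10 log₁₀(9.428) = 9.74 dB

9.74 dB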